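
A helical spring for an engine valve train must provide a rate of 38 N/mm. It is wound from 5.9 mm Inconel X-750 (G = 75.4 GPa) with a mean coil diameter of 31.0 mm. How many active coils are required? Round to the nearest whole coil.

N_a = Gd⁴/(8D³k) = (75.4×10³ × 5.9⁴)/(8 × 31.0³ × 38)
    = 9.13649e+07 / 9.05646e+06 = 10.09 → 10 coils

10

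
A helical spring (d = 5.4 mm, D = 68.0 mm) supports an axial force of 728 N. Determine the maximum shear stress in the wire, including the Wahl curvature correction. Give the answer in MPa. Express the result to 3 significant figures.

Spring index C = D/d = 68.0/5.4 = 12.5926
K_W = (4C−1)/(4C−4) + 0.615/C = 49.370/46.370 + 0.0488 = 1.1135
τ₀ = 8FD/(πd³) = 8·728·68.0/(π·5.4³) = 396032/494.69 = 800.57 MPa
τ_max = K·τ₀ = 1.1135 × 800.57 = 891.46 MPa

891 MPa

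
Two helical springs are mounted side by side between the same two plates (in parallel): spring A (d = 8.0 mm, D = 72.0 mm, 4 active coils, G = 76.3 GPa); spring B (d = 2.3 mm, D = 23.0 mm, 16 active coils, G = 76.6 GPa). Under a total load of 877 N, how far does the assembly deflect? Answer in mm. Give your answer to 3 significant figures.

k_A = Gd⁴/(8D³N_a) = (76.3×10³)(8.0⁴)/(8·72.0³·4) = 26.166 N/mm
k_B = Gd⁴/(8D³N_a) = (76.6×10³)(2.3⁴)/(8·23.0³·16) = 1.3764 N/mm
Parallel: k_eq = 26.166 + 1.3764 = 27.542 N/mm
δ = F/k_eq = 877/27.542 = 31.842 mm

31.8 mm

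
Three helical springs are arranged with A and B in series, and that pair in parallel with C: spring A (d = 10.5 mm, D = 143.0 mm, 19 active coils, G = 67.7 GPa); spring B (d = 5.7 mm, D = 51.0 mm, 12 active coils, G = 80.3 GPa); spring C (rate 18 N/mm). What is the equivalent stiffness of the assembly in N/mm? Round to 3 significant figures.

k_A = Gd⁴/(8D³N_a) = (67.7×10³)(10.5⁴)/(8·143.0³·19) = 1.8514 N/mm
k_B = Gd⁴/(8D³N_a) = (80.3×10³)(5.7⁴)/(8·51.0³·12) = 6.6563 N/mm
Springs A,B series: k_AB = 1/(1/1.8514+1/6.6563) = 1.4485 N/mm; parallel with C: k_eq = 1.4485+18 = 19.448 N/mm

19.4 N/mm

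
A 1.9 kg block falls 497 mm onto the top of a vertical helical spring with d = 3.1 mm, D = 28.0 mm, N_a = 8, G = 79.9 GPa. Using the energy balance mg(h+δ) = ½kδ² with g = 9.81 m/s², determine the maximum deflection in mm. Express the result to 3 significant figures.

63.0 mm

k = Gd⁴/(8D³N_a) = (79.9×10³)(3.1⁴)/(8·28.0³·8) = 5.2522 N/mm
W = mg = 1.9 × 9.81 = 18.639 N
½kδ² − Wδ − Wh = 0 → δ = (W + √(W² + 2kWh))/k
δ = (18.639 + √(347.41 + 97308))/5.2522 = (18.639 + 312.5)/5.2522 = 63.048 mm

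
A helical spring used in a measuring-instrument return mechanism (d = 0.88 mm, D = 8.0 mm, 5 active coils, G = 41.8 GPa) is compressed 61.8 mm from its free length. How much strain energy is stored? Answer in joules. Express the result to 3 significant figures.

2.34 J

k = Gd⁴/(8D³N_a) = (41.8×10³)(0.88⁴)/(8·8.0³·5) = 1.224 N/mm
U = ½kδ² = 0.5 × 1.224 × 61.8² = 2337.4 N·mm = 2.3374 J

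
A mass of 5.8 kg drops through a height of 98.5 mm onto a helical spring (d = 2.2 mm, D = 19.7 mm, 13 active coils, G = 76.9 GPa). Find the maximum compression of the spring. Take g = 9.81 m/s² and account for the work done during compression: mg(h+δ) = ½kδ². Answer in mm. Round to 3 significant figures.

99.8 mm

k = Gd⁴/(8D³N_a) = (76.9×10³)(2.2⁴)/(8·19.7³·13) = 2.2656 N/mm
W = mg = 5.8 × 9.81 = 56.898 N
½kδ² − Wδ − Wh = 0 → δ = (W + √(W² + 2kWh))/k
δ = (56.898 + √(3237.4 + 25395))/2.2656 = (56.898 + 169.21)/2.2656 = 99.801 mm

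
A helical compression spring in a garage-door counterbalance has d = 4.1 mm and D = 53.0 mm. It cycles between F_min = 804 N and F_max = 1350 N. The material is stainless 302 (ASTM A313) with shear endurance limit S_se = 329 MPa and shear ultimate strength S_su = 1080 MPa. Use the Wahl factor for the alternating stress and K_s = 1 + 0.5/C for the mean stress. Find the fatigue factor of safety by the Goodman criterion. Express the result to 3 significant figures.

0.261

C = D/d = 53.0/4.1 = 12.9268; K_W = (4C−1)/(4C−4)+0.615/C = 1.1105; K_s = 1+0.5/C = 1.0387
F_a = (F_max−F_min)/2 = 273 N; F_m = (F_max+F_min)/2 = 1077 N
τ_a = K_W·8F_aD/(πd³) = 1.1105 × 534.6 = 593.65 MPa
τ_m = K_s·8F_mD/(πd³) = 1.0387 × 2109 = 2190.6 MPa
Goodman: 1/n_f = τ_a/S_se + τ_m/S_su = 593.65/329 + 2190.6/1080 = 1.80440 + 2.02833 = 3.8327
n_f = 1/3.8327 = 0.2609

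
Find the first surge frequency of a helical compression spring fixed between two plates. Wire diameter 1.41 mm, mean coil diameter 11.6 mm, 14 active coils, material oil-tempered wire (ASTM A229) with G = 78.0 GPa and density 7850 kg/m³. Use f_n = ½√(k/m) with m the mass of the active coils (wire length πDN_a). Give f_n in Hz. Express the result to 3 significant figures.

k = Gd⁴/(8D³N_a) = (78.0×10³)(1.41⁴)/(8·11.6³·14) = 1.7635 N/mm = 1763.5 N/m
Wire length L = πDN_a = π·11.6·14 = 510.19 mm
m = ρ·(πd²/4)·L = 7850 × 1.5615×10⁻⁶ m² × 0.51019 m = 0.0062537 kg
f_n = ½√(k/m) = 0.5·√(1763.5/0.0062537) = 0.5·√(2.82e+05) = 265.52 Hz

266 Hz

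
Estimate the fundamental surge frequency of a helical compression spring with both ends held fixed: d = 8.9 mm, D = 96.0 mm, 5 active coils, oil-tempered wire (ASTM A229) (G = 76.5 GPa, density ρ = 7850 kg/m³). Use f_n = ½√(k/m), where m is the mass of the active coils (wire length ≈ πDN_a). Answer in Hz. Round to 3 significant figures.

67.9 Hz

k = Gd⁴/(8D³N_a) = (76.5×10³)(8.9⁴)/(8·96.0³·5) = 13.563 N/mm = 13563 N/m
Wire length L = πDN_a = π·96.0·5 = 1508 mm
m = ρ·(πd²/4)·L = 7850 × 62.211×10⁻⁶ m² × 1.508 m = 0.73643 kg
f_n = ½√(k/m) = 0.5·√(13563/0.73643) = 0.5·√(18417) = 67.854 Hz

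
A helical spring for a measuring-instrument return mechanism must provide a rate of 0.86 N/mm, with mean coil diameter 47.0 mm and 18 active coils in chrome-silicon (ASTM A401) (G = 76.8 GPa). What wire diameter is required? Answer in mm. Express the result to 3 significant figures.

3.60 mm

d = (8D³N_a·k / G)^(1/4) = (8·47.0³·18·0.86 / (76.8×10³))^0.25
  = (167.41)^0.25 = 3.5971 mm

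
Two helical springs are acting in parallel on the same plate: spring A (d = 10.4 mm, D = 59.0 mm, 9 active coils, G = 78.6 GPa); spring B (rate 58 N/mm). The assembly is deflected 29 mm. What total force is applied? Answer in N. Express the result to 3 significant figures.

3490 N

k_A = Gd⁴/(8D³N_a) = (78.6×10³)(10.4⁴)/(8·59.0³·9) = 62.182 N/mm
Parallel: k_eq = 62.182 + 58 = 120.18 N/mm
F = k_eq·δ = 120.18·29 = 3485.3 N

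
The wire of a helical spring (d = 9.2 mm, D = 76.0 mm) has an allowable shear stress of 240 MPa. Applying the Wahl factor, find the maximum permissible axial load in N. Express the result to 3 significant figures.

820 N

C = D/d = 76.0/9.2 = 8.2609
K_W = (4C−1)/(4C−4) + 0.615/C = 32.043/29.043 + 0.0744 = 1.1777
τ_max = K·8FD/(πd³) → F_max = τ_allow·πd³/(8DK)
F_max = 240·π·9.2³/(8·76.0·1.1777) = 5.8712e+05/716.07 = 819.92 N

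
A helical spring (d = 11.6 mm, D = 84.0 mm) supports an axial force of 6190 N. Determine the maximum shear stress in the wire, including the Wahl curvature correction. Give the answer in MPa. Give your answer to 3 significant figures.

Spring index C = D/d = 84.0/11.6 = 7.2414
K_W = (4C−1)/(4C−4) + 0.615/C = 27.966/24.966 + 0.0849 = 1.2051
τ₀ = 8FD/(πd³) = 8·6190·84.0/(π·11.6³) = 4.15968e+06/4903.7 = 848.27 MPa
τ_max = K·τ₀ = 1.2051 × 848.27 = 1022.3 MPa

1020 MPa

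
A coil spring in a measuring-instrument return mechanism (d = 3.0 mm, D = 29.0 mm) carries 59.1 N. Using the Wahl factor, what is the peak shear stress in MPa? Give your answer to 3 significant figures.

186 MPa

Spring index C = D/d = 29.0/3.0 = 9.6667
K_W = (4C−1)/(4C−4) + 0.615/C = 37.667/34.667 + 0.0636 = 1.1502
τ₀ = 8FD/(πd³) = 8·59.1·29.0/(π·3.0³) = 13711.2/84.823 = 161.64 MPa
τ_max = K·τ₀ = 1.1502 × 161.64 = 185.92 MPa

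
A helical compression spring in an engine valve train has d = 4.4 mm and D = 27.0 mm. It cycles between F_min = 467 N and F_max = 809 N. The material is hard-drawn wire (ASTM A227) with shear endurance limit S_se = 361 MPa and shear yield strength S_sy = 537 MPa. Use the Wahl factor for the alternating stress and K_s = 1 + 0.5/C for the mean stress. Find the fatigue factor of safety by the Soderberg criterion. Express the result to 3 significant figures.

C = D/d = 27.0/4.4 = 6.1364; K_W = (4C−1)/(4C−4)+0.615/C = 1.2462; K_s = 1+0.5/C = 1.0815
F_a = (F_max−F_min)/2 = 171 N; F_m = (F_max+F_min)/2 = 638 N
τ_a = K_W·8F_aD/(πd³) = 1.2462 × 138.02 = 172.01 MPa
τ_m = K_s·8F_mD/(πd³) = 1.0815 × 514.95 = 556.91 MPa
Soderberg: 1/n_f = τ_a/S_se + τ_m/S_sy = 172.01/361 + 556.91/537 = 0.47647 + 1.03708 = 1.5135
n_f = 1/1.5135 = 0.6607

0.661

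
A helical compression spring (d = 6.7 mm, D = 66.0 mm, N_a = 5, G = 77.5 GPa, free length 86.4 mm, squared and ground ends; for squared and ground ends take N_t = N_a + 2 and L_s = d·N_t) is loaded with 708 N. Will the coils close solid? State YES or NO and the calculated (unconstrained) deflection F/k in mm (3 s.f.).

k = Gd⁴/(8D³N_a) = (77.5×10³)(6.7⁴)/(8·66.0³·5) = 13.58 N/mm
N_t = 7; L_s = 6.7·7 = 46.9 mm; δ_solid = L₀ − L_s = 86.4 − 46.9 = 39.5 mm
δ = F/k = 708/13.58 = 52.134 mm
δ ≥ δ_solid → spring goes solid

YES, δ = 52.1 mm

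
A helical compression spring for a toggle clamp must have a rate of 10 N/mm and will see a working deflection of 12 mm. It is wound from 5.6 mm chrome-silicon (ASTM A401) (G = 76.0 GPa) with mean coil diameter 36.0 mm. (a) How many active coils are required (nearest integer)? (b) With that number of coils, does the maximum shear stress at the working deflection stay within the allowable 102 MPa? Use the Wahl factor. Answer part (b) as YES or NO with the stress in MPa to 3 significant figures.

(a) 20 coils; (b) YES, τ_max = 77.4 MPa

N_a = Gd⁴/(8D³k) = (76.0×10³)(5.6⁴)/(8·36.0³·10) = 20.02 → N_a = 20
Actual rate k = Gd⁴/(8D³·20) = 10.012 N/mm
Working load F = kδ = 10.012·12 = 120.15 N
C = 36.0/5.6 = 6.4286; K_W = (4C−1)/(4C−4)+0.615/C = 1.2338
τ_max = K_W·8FD/(πd³) = 1.2338·62.719 = 77.384 MPa
τ_max ≤ 102 MPa → acceptable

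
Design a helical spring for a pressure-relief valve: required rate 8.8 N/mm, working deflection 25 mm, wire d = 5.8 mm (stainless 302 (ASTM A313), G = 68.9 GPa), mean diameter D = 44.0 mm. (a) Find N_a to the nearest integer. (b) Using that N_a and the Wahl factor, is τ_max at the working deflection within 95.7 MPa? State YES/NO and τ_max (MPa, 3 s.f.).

N_a = Gd⁴/(8D³k) = (68.9×10³)(5.8⁴)/(8·44.0³·8.8) = 13 → N_a = 13
Actual rate k = Gd⁴/(8D³·13) = 8.8012 N/mm
Working load F = kδ = 8.8012·25 = 220.03 N
C = 44.0/5.8 = 7.5862; K_W = (4C−1)/(4C−4)+0.615/C = 1.1949
τ_max = K_W·8FD/(πd³) = 1.1949·126.35 = 150.99 MPa
τ_max > 95.7 MPa → exceeds allowable

(a) 13 coils; (b) NO, τ_max = 151 MPa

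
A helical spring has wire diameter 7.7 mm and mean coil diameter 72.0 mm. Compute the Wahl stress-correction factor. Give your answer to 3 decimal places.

1.156

C = D/d = 72.0/7.7 = 9.3506
K_W = (4C−1)/(4C−4) + 0.615/C = 36.403/33.403 + 0.0658 = 1.1556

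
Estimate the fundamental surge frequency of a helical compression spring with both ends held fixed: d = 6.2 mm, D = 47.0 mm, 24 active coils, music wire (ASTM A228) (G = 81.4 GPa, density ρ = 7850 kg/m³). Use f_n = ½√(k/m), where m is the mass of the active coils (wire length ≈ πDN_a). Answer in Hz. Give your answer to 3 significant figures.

42.4 Hz

k = Gd⁴/(8D³N_a) = (81.4×10³)(6.2⁴)/(8·47.0³·24) = 6.0339 N/mm = 6033.9 N/m
Wire length L = πDN_a = π·47.0·24 = 3543.7 mm
m = ρ·(πd²/4)·L = 7850 × 30.191×10⁻⁶ m² × 3.5437 m = 0.83985 kg
f_n = ½√(k/m) = 0.5·√(6033.9/0.83985) = 0.5·√(7184.5) = 42.381 Hz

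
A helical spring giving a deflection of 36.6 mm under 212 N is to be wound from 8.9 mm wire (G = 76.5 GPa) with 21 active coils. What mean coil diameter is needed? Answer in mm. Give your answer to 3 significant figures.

Required rate k = F/δ = 212/36.6 = 5.7923 N/mm
D = (Gd⁴/(8N_a·k))^(1/3) = (76.5×10³·8.9⁴/(8·21·5.7923))^(1/3)
  = (493239)^(1/3) = 79.0107 mm

79.0 mm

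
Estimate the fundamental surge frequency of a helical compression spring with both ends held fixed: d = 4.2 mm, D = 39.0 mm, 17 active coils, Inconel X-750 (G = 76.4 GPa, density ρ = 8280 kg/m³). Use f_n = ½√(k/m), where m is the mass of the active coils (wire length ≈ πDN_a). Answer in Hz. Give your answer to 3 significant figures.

k = Gd⁴/(8D³N_a) = (76.4×10³)(4.2⁴)/(8·39.0³·17) = 2.9468 N/mm = 2946.8 N/m
Wire length L = πDN_a = π·39.0·17 = 2082.9 mm
m = ρ·(πd²/4)·L = 8280 × 13.854×10⁻⁶ m² × 2.0829 m = 0.23894 kg
f_n = ½√(k/m) = 0.5·√(2946.8/0.23894) = 0.5·√(12333) = 55.527 Hz

55.5 Hz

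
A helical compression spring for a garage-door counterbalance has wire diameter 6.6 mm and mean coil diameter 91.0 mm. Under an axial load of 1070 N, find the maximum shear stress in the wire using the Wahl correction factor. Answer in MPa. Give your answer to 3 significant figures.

952 MPa

Spring index C = D/d = 91.0/6.6 = 13.7879
K_W = (4C−1)/(4C−4) + 0.615/C = 54.152/51.152 + 0.0446 = 1.1033
τ₀ = 8FD/(πd³) = 8·1070·91.0/(π·6.6³) = 778960/903.2 = 862.45 MPa
τ_max = K·τ₀ = 1.1033 × 862.45 = 951.5 MPa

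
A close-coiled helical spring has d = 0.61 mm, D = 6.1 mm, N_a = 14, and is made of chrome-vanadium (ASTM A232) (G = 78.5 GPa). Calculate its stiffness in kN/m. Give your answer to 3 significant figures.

0.428 kN/m

k = Gd⁴/(8D³N_a) = (78.5×10³ × 0.61⁴) / (8 × 6.1³ × 14)
  = 10869 / 25421.9 = 0.42754 N/mm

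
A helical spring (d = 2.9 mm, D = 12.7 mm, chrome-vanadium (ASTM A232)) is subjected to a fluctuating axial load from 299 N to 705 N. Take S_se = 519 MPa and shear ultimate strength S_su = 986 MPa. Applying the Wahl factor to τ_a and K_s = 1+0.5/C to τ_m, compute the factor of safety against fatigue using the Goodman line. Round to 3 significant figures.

C = D/d = 12.7/2.9 = 4.3793; K_W = (4C−1)/(4C−4)+0.615/C = 1.3624; K_s = 1+0.5/C = 1.1142
F_a = (F_max−F_min)/2 = 203 N; F_m = (F_max+F_min)/2 = 502 N
τ_a = K_W·8F_aD/(πd³) = 1.3624 × 269.18 = 366.73 MPa
τ_m = K_s·8F_mD/(πd³) = 1.1142 × 665.66 = 741.66 MPa
Goodman: 1/n_f = τ_a/S_se + τ_m/S_su = 366.73/519 + 741.66/986 = 0.70660 + 0.75219 = 1.4588
n_f = 1/1.4588 = 0.6855

0.685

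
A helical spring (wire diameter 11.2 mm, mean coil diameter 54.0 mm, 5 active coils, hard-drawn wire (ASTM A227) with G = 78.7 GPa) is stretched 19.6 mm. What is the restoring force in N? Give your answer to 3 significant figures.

3850 N

k = Gd⁴/(8D³N_a) = (78.7×10³)(11.2⁴)/(8·54.0³·5) = 196.61 N/mm
F = k·δ = 196.61 × 19.6 = 3853.6 N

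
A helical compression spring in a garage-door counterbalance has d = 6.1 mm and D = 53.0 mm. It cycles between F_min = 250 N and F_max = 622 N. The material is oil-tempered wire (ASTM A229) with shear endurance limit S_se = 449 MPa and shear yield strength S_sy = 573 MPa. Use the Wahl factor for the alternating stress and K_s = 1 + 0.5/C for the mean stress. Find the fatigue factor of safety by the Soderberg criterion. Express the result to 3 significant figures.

1.31

C = D/d = 53.0/6.1 = 8.6885; K_W = (4C−1)/(4C−4)+0.615/C = 1.1683; K_s = 1+0.5/C = 1.0575
F_a = (F_max−F_min)/2 = 186 N; F_m = (F_max+F_min)/2 = 436 N
τ_a = K_W·8F_aD/(πd³) = 1.1683 × 110.6 = 129.21 MPa
τ_m = K_s·8F_mD/(πd³) = 1.0575 × 259.25 = 274.17 MPa
Soderberg: 1/n_f = τ_a/S_se + τ_m/S_sy = 129.21/449 + 274.17/573 = 0.28778 + 0.47847 = 0.76625
n_f = 1/0.76625 = 1.305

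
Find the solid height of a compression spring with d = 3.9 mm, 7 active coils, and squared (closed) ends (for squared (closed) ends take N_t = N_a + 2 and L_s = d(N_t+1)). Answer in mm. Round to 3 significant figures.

squared (closed) ends: N_t = N_a + 2 = 7 + 2 = 9
L_s = d·(N_t+1) = 3.9 × 10 = 39 mm

39.0 mm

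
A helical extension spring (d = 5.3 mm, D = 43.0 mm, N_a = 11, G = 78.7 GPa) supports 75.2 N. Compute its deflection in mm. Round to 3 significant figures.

8.47 mm

k = Gd⁴/(8D³N_a) = (78.7×10³)(5.3⁴)/(8·43.0³·11) = 8.8754 N/mm
δ = F/k = 75.2 / 8.8754 = 8.4728 mm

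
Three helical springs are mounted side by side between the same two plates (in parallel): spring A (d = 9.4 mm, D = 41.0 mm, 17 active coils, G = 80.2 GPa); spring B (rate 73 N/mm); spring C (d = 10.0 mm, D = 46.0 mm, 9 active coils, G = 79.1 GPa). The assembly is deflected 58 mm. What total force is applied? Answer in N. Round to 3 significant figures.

k_A = Gd⁴/(8D³N_a) = (80.2×10³)(9.4⁴)/(8·41.0³·17) = 66.803 N/mm
k_C = Gd⁴/(8D³N_a) = (79.1×10³)(10.0⁴)/(8·46.0³·9) = 112.87 N/mm
Parallel: k_eq = 66.803 + 73 + 112.87 = 252.67 N/mm
F = k_eq·δ = 252.67·58 = 14655 N

14700 N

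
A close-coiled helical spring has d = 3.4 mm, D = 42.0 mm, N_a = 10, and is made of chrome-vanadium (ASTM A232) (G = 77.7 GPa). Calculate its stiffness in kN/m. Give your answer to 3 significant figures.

k = Gd⁴/(8D³N_a) = (77.7×10³ × 3.4⁴) / (8 × 42.0³ × 10)
  = 1.03833e+07 / 5.92704e+06 = 1.7519 N/mm

1.75 kN/m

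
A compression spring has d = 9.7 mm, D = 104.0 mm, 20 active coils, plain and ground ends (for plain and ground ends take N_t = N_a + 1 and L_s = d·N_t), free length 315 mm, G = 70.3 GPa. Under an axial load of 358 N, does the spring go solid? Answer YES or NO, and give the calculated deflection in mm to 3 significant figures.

k = Gd⁴/(8D³N_a) = (70.3×10³)(9.7⁴)/(8·104.0³·20) = 3.458 N/mm
N_t = 21; L_s = 9.7·21 = 203.7 mm; δ_solid = L₀ − L_s = 315 − 203.7 = 111.3 mm
δ = F/k = 358/3.458 = 103.53 mm
δ < δ_solid → spring does not go solid

NO, δ = 104 mm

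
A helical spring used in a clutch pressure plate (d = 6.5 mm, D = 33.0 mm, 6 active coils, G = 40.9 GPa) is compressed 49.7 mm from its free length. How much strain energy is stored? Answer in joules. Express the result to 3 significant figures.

k = Gd⁴/(8D³N_a) = (40.9×10³)(6.5⁴)/(8·33.0³·6) = 42.325 N/mm
U = ½kδ² = 0.5 × 42.325 × 49.7² = 52273 N·mm = 52.273 J

52.3 J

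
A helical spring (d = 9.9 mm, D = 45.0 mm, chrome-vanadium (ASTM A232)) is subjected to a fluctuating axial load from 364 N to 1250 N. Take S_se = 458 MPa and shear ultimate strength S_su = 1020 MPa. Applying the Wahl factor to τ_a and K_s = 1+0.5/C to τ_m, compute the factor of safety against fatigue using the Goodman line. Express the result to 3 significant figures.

C = D/d = 45.0/9.9 = 4.5455; K_W = (4C−1)/(4C−4)+0.615/C = 1.3468; K_s = 1+0.5/C = 1.1100
F_a = (F_max−F_min)/2 = 443 N; F_m = (F_max+F_min)/2 = 807 N
τ_a = K_W·8F_aD/(πd³) = 1.3468 × 52.318 = 70.464 MPa
τ_m = K_s·8F_mD/(πd³) = 1.1100 × 95.306 = 105.79 MPa
Goodman: 1/n_f = τ_a/S_se + τ_m/S_su = 70.464/458 + 105.79/1020 = 0.15385 + 0.10372 = 0.25757
n_f = 1/0.25757 = 3.882

3.88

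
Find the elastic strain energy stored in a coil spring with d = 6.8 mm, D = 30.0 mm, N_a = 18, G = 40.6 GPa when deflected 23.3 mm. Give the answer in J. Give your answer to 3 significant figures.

6.06 J

k = Gd⁴/(8D³N_a) = (40.6×10³)(6.8⁴)/(8·30.0³·18) = 22.327 N/mm
U = ½kδ² = 0.5 × 22.327 × 23.3² = 6060.6 N·mm = 6.0606 J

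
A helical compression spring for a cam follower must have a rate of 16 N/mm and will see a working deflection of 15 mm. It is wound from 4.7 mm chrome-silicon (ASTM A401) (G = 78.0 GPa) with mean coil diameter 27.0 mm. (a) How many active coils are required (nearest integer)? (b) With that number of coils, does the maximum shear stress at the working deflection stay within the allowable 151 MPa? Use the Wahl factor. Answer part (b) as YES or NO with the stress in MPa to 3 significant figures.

(a) 15 coils; (b) NO, τ_max = 203 MPa

N_a = Gd⁴/(8D³k) = (78.0×10³)(4.7⁴)/(8·27.0³·16) = 15.11 → N_a = 15
Actual rate k = Gd⁴/(8D³·15) = 16.114 N/mm
Working load F = kδ = 16.114·15 = 241.72 N
C = 27.0/4.7 = 5.7447; K_W = (4C−1)/(4C−4)+0.615/C = 1.2651
τ_max = K_W·8FD/(πd³) = 1.2651·160.07 = 202.51 MPa
τ_max > 151 MPa → exceeds allowable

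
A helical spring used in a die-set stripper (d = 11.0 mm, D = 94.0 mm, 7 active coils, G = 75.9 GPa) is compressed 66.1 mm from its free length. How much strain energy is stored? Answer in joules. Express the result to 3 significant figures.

52.2 J

k = Gd⁴/(8D³N_a) = (75.9×10³)(11.0⁴)/(8·94.0³·7) = 23.891 N/mm
U = ½kδ² = 0.5 × 23.891 × 66.1² = 52193 N·mm = 52.193 J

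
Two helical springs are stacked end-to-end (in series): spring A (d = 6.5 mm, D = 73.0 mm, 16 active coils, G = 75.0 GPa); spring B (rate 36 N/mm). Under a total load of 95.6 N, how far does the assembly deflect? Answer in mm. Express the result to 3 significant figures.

38.2 mm

k_A = Gd⁴/(8D³N_a) = (75.0×10³)(6.5⁴)/(8·73.0³·16) = 2.6887 N/mm
Series: 1/k_eq = 1/2.6887 + 1/36 = 0.39971; k_eq = 2.5018 N/mm
δ = F/k_eq = 95.6/2.5018 = 38.212 mm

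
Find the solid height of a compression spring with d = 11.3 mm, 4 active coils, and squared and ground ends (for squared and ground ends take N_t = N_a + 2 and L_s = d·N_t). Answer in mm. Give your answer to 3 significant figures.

squared and ground ends: N_t = N_a + 2 = 4 + 2 = 6
L_s = d·N_t = 11.3 × 6 = 67.8 mm

67.8 mm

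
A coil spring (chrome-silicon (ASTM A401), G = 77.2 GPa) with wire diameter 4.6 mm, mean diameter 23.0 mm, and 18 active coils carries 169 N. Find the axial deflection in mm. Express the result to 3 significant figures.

k = Gd⁴/(8D³N_a) = (77.2×10³)(4.6⁴)/(8·23.0³·18) = 19.729 N/mm
δ = F/k = 169 / 19.729 = 8.5661 mm

8.57 mm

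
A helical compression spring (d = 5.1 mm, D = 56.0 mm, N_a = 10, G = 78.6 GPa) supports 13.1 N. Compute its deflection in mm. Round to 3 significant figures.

3.46 mm

k = Gd⁴/(8D³N_a) = (78.6×10³)(5.1⁴)/(8·56.0³·10) = 3.7849 N/mm
δ = F/k = 13.1 / 3.7849 = 3.4612 mm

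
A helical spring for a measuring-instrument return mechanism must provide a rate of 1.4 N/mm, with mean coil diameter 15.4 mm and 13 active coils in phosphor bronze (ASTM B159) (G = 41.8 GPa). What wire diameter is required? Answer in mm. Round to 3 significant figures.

d = (8D³N_a·k / G)^(1/4) = (8·15.4³·13·1.4 / (41.8×10³))^0.25
  = (12.722)^0.25 = 1.8886 mm

1.89 mm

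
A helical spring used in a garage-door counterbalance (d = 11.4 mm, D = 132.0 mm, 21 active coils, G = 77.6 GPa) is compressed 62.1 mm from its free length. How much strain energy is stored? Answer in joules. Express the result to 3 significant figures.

k = Gd⁴/(8D³N_a) = (77.6×10³)(11.4⁴)/(8·132.0³·21) = 3.392 N/mm
U = ½kδ² = 0.5 × 3.392 × 62.1² = 6540.4 N·mm = 6.5404 J

6.54 J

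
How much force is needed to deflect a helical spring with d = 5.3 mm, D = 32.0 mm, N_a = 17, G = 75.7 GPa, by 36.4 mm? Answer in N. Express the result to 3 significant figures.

k = Gd⁴/(8D³N_a) = (75.7×10³)(5.3⁴)/(8·32.0³·17) = 13.403 N/mm
F = k·δ = 13.403 × 36.4 = 487.88 N

488 N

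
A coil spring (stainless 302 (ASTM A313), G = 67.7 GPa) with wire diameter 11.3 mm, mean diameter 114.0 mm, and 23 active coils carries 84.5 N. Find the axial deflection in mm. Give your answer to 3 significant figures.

k = Gd⁴/(8D³N_a) = (67.7×10³)(11.3⁴)/(8·114.0³·23) = 4.0492 N/mm
δ = F/k = 84.5 / 4.0492 = 20.868 mm

20.9 mm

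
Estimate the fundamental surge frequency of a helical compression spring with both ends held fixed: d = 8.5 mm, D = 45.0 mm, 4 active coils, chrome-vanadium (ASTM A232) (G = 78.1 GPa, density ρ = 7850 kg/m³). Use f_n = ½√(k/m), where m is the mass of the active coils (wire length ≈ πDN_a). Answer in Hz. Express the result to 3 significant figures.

k = Gd⁴/(8D³N_a) = (78.1×10³)(8.5⁴)/(8·45.0³·4) = 139.81 N/mm = 1.3981e+05 N/m
Wire length L = πDN_a = π·45.0·4 = 565.49 mm
m = ρ·(πd²/4)·L = 7850 × 56.745×10⁻⁶ m² × 0.56549 m = 0.2519 kg
f_n = ½√(k/m) = 0.5·√(1.3981e+05/0.2519) = 0.5·√(5.5503e+05) = 372.5 Hz

373 Hz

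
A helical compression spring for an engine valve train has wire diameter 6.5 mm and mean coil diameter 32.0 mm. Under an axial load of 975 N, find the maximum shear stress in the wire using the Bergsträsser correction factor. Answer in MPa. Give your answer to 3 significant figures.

376 MPa

Spring index C = D/d = 32.0/6.5 = 4.9231
K_B = (4C+2)/(4C−3) = 21.692/16.692 = 1.2995
τ₀ = 8FD/(πd³) = 8·975·32.0/(π·6.5³) = 249600/862.76 = 289.3 MPa
τ_max = K·τ₀ = 1.2995 × 289.3 = 375.96 MPa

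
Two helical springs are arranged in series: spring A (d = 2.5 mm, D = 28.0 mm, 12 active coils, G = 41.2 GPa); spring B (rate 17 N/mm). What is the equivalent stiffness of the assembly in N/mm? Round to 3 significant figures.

k_A = Gd⁴/(8D³N_a) = (41.2×10³)(2.5⁴)/(8·28.0³·12) = 0.76368 N/mm
Series: 1/k_eq = 1/0.76368 + 1/17 = 1.3683; k_eq = 0.73085 N/mm

0.731 N/mm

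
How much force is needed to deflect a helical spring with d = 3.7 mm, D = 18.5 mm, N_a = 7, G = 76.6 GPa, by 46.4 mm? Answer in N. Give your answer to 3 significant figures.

k = Gd⁴/(8D³N_a) = (76.6×10³)(3.7⁴)/(8·18.5³·7) = 40.489 N/mm
F = k·δ = 40.489 × 46.4 = 1878.7 N

1880 N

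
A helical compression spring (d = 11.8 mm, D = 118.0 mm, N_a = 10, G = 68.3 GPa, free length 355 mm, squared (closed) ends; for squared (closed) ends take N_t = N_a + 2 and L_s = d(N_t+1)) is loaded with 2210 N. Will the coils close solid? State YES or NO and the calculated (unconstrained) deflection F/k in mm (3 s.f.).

YES, δ = 219 mm

k = Gd⁴/(8D³N_a) = (68.3×10³)(11.8⁴)/(8·118.0³·10) = 10.074 N/mm
N_t = 12; L_s = 11.8·13 = 153.4 mm; δ_solid = L₀ − L_s = 355 − 153.4 = 201.6 mm
δ = F/k = 2210/10.074 = 219.37 mm
δ ≥ δ_solid → spring goes solid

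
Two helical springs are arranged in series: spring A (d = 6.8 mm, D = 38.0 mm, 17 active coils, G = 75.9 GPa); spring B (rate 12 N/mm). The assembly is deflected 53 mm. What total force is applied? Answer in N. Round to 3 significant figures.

410 N

k_A = Gd⁴/(8D³N_a) = (75.9×10³)(6.8⁴)/(8·38.0³·17) = 21.746 N/mm
Series: 1/k_eq = 1/21.746 + 1/12 = 0.12932; k_eq = 7.7329 N/mm
F = k_eq·δ = 7.7329·53 = 409.84 N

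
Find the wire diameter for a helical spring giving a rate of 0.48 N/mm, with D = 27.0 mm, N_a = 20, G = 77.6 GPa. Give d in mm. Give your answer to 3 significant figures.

2.10 mm

d = (8D³N_a·k / G)^(1/4) = (8·27.0³·20·0.48 / (77.6×10³))^0.25
  = (19.48)^0.25 = 2.1009 mm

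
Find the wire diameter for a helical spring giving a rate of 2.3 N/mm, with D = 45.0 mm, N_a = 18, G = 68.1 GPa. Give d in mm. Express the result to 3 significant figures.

4.59 mm

d = (8D³N_a·k / G)^(1/4) = (8·45.0³·18·2.3 / (68.1×10³))^0.25
  = (443.18)^0.25 = 4.5882 mm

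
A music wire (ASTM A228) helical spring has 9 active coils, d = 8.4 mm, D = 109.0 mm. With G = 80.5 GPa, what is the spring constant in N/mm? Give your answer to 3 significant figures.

4.30 N/mm

k = Gd⁴/(8D³N_a) = (80.5×10³ × 8.4⁴) / (8 × 109.0³ × 9)
  = 4.00786e+08 / 9.32421e+07 = 4.2983 N/mm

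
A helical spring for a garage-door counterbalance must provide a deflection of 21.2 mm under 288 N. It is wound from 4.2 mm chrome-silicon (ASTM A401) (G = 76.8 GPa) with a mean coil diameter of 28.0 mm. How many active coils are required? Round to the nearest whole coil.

Required rate k = F/δ = 288/21.2 = 13.585 N/mm
N_a = Gd⁴/(8D³k) = (76.8×10³ × 4.2⁴)/(8 × 28.0³ × 13.585)
    = 2.38978e+07 / 2.38573e+06 = 10.02 → 10 coils

10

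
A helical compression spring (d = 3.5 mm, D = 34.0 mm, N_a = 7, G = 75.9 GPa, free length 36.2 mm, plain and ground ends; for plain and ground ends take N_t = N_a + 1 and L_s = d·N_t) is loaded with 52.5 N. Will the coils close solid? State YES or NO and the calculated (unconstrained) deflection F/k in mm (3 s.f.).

YES, δ = 10.1 mm

k = Gd⁴/(8D³N_a) = (75.9×10³)(3.5⁴)/(8·34.0³·7) = 5.1747 N/mm
N_t = 8; L_s = 3.5·8 = 28 mm; δ_solid = L₀ − L_s = 36.2 − 28 = 8.2 mm
δ = F/k = 52.5/5.1747 = 10.145 mm
δ ≥ δ_solid → spring goes solid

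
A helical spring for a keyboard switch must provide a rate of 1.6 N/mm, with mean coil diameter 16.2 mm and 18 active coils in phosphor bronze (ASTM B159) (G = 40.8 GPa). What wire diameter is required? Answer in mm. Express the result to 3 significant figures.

2.21 mm

d = (8D³N_a·k / G)^(1/4) = (8·16.2³·18·1.6 / (40.8×10³))^0.25
  = (24.009)^0.25 = 2.2136 mm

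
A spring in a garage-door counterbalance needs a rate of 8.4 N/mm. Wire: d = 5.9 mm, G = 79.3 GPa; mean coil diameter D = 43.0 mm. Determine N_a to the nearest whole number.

N_a = Gd⁴/(8D³k) = (79.3×10³ × 5.9⁴)/(8 × 43.0³ × 8.4)
    = 9.60907e+07 / 5.34287e+06 = 17.98 → 18 coils

18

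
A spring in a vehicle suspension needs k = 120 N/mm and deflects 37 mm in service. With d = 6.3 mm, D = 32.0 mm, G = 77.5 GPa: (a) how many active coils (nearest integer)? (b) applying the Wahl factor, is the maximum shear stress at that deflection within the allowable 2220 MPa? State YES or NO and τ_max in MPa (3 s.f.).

N_a = Gd⁴/(8D³k) = (77.5×10³)(6.3⁴)/(8·32.0³·120) = 3.881 → N_a = 4
Actual rate k = Gd⁴/(8D³·4) = 116.43 N/mm
Working load F = kδ = 116.43·37 = 4307.9 N
C = 32.0/6.3 = 5.0794; K_W = (4C−1)/(4C−4)+0.615/C = 1.3049
τ_max = K_W·8FD/(πd³) = 1.3049·1403.9 = 1832 MPa
τ_max ≤ 2220 MPa → acceptable

(a) 4 coils; (b) YES, τ_max = 1830 MPa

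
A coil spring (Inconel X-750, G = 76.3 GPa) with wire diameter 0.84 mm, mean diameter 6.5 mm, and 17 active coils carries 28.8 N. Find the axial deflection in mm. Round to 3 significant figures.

k = Gd⁴/(8D³N_a) = (76.3×10³)(0.84⁴)/(8·6.5³·17) = 1.0171 N/mm
δ = F/k = 28.8 / 1.0171 = 28.316 mm

28.3 mm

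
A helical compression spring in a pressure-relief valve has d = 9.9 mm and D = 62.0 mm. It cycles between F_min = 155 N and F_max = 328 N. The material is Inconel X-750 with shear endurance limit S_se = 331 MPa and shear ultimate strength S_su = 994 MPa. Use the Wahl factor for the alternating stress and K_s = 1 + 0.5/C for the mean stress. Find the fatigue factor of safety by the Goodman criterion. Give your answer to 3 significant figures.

10.5

C = D/d = 62.0/9.9 = 6.2626; K_W = (4C−1)/(4C−4)+0.615/C = 1.2407; K_s = 1+0.5/C = 1.0798
F_a = (F_max−F_min)/2 = 86.5 N; F_m = (F_max+F_min)/2 = 241.5 N
τ_a = K_W·8F_aD/(πd³) = 1.2407 × 14.075 = 17.463 MPa
τ_m = K_s·8F_mD/(πd³) = 1.0798 × 39.296 = 42.433 MPa
Goodman: 1/n_f = τ_a/S_se + τ_m/S_su = 17.463/331 + 42.433/994 = 0.05276 + 0.04269 = 0.095447
n_f = 1/0.095447 = 10.48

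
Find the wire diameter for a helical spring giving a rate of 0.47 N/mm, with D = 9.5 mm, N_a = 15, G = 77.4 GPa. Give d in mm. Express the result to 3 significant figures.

d = (8D³N_a·k / G)^(1/4) = (8·9.5³·15·0.47 / (77.4×10³))^0.25
  = (0.62475)^0.25 = 0.8891 mm

0.889 mm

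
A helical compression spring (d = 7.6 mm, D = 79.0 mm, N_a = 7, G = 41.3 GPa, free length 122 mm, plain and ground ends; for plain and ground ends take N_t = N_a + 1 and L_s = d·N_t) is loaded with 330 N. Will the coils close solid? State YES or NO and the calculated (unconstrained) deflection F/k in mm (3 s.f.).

YES, δ = 66.1 mm

k = Gd⁴/(8D³N_a) = (41.3×10³)(7.6⁴)/(8·79.0³·7) = 4.9904 N/mm
N_t = 8; L_s = 7.6·8 = 60.8 mm; δ_solid = L₀ − L_s = 122 − 60.8 = 61.2 mm
δ = F/k = 330/4.9904 = 66.127 mm
δ ≥ δ_solid → spring goes solid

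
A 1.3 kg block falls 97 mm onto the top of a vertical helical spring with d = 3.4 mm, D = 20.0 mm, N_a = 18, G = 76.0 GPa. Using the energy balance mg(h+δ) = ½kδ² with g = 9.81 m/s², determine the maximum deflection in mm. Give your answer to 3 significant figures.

k = Gd⁴/(8D³N_a) = (76.0×10³)(3.4⁴)/(8·20.0³·18) = 8.8161 N/mm
W = mg = 1.3 × 9.81 = 12.753 N
½kδ² − Wδ − Wh = 0 → δ = (W + √(W² + 2kWh))/k
δ = (12.753 + √(162.64 + 21811.8))/8.8161 = (12.753 + 148.24)/8.8161 = 18.261 mm

18.3 mm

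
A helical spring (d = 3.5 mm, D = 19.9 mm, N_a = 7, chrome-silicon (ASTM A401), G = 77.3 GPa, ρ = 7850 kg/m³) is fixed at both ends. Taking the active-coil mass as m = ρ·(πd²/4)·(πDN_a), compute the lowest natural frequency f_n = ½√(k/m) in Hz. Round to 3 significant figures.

k = Gd⁴/(8D³N_a) = (77.3×10³)(3.5⁴)/(8·19.9³·7) = 26.285 N/mm = 26285 N/m
Wire length L = πDN_a = π·19.9·7 = 437.62 mm
m = ρ·(πd²/4)·L = 7850 × 9.6211×10⁻⁶ m² × 0.43762 m = 0.033052 kg
f_n = ½√(k/m) = 0.5·√(26285/0.033052) = 0.5·√(7.9526e+05) = 445.89 Hz

446 Hz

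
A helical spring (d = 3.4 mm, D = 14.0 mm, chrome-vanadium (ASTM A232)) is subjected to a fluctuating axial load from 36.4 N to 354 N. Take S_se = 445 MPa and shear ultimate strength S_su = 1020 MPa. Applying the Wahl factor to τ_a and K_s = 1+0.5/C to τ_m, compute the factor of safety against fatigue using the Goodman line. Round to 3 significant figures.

1.55

C = D/d = 14.0/3.4 = 4.1176; K_W = (4C−1)/(4C−4)+0.615/C = 1.3899; K_s = 1+0.5/C = 1.1214
F_a = (F_max−F_min)/2 = 158.8 N; F_m = (F_max+F_min)/2 = 195.2 N
τ_a = K_W·8F_aD/(πd³) = 1.3899 × 144.04 = 200.2 MPa
τ_m = K_s·8F_mD/(πd³) = 1.1214 × 177.06 = 198.56 MPa
Goodman: 1/n_f = τ_a/S_se + τ_m/S_su = 200.2/445 + 198.56/1020 = 0.44990 + 0.19466 = 0.64456
n_f = 1/0.64456 = 1.551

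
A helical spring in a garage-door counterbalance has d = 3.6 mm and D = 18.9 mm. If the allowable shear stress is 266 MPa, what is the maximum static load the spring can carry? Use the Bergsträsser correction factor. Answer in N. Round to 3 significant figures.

202 N

C = D/d = 18.9/3.6 = 5.2500
K_B = (4C+2)/(4C−3) = 23.000/18.000 = 1.2778
τ_max = K·8FD/(πd³) → F_max = τ_allow·πd³/(8DK)
F_max = 266·π·3.6³/(8·18.9·1.2778) = 38989/193.2 = 201.8 N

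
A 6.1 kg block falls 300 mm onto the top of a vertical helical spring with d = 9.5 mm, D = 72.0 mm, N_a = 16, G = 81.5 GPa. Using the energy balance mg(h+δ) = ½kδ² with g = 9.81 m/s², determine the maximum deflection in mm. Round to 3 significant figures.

k = Gd⁴/(8D³N_a) = (81.5×10³)(9.5⁴)/(8·72.0³·16) = 13.895 N/mm
W = mg = 6.1 × 9.81 = 59.841 N
½kδ² − Wδ − Wh = 0 → δ = (W + √(W² + 2kWh))/k
δ = (59.841 + √(3580.9 + 498878))/13.895 = (59.841 + 708.84)/13.895 = 55.323 mm

55.3 mm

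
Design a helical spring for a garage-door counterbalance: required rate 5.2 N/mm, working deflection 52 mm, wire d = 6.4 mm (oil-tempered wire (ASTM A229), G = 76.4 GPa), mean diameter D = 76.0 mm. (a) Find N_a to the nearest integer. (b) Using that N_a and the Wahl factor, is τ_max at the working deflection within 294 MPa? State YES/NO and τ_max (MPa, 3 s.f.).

(a) 7 coils; (b) YES, τ_max = 224 MPa

N_a = Gd⁴/(8D³k) = (76.4×10³)(6.4⁴)/(8·76.0³·5.2) = 7.019 → N_a = 7
Actual rate k = Gd⁴/(8D³·7) = 5.2142 N/mm
Working load F = kδ = 5.2142·52 = 271.14 N
C = 76.0/6.4 = 11.8750; K_W = (4C−1)/(4C−4)+0.615/C = 1.1208
τ_max = K_W·8FD/(πd³) = 1.1208·200.17 = 224.34 MPa
τ_max ≤ 294 MPa → acceptable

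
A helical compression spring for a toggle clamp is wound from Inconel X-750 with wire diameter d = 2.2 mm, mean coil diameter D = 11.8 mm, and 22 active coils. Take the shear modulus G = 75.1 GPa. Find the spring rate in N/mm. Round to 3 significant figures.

k = Gd⁴/(8D³N_a) = (75.1×10³ × 2.2⁴) / (8 × 11.8³ × 22)
  = 1.75926e+06 / 289174 = 6.0838 N/mm

6.08 N/mm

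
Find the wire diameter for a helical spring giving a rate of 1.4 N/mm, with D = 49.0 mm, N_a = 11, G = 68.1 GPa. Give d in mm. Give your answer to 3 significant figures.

3.82 mm

d = (8D³N_a·k / G)^(1/4) = (8·49.0³·11·1.4 / (68.1×10³))^0.25
  = (212.84)^0.25 = 3.8196 mm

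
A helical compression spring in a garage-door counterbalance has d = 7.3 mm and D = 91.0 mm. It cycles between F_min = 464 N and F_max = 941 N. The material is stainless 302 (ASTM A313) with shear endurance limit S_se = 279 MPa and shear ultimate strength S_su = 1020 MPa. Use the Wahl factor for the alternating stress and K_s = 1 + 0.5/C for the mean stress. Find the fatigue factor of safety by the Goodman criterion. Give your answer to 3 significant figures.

C = D/d = 91.0/7.3 = 12.4658; K_W = (4C−1)/(4C−4)+0.615/C = 1.1147; K_s = 1+0.5/C = 1.0401
F_a = (F_max−F_min)/2 = 238.5 N; F_m = (F_max+F_min)/2 = 702.5 N
τ_a = K_W·8F_aD/(πd³) = 1.1147 × 142.07 = 158.37 MPa
τ_m = K_s·8F_mD/(πd³) = 1.0401 × 418.47 = 435.25 MPa
Goodman: 1/n_f = τ_a/S_se + τ_m/S_su = 158.37/279 + 435.25/1020 = 0.56764 + 0.42672 = 0.99436
n_f = 1/0.99436 = 1.006

1.01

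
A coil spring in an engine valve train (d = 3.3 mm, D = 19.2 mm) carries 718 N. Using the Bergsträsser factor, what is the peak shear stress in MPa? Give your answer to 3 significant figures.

Spring index C = D/d = 19.2/3.3 = 5.8182
K_B = (4C+2)/(4C−3) = 25.273/20.273 = 1.2466
τ₀ = 8FD/(πd³) = 8·718·19.2/(π·3.3³) = 110285/112.9 = 976.84 MPa
τ_max = K·τ₀ = 1.2466 × 976.84 = 1217.8 MPa

1220 MPa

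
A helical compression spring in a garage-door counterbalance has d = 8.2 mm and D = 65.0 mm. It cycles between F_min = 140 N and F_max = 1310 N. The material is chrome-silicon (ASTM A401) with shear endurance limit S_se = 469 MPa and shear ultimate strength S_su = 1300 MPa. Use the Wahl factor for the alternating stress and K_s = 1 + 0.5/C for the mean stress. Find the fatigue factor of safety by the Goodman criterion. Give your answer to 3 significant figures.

C = D/d = 65.0/8.2 = 7.9268; K_W = (4C−1)/(4C−4)+0.615/C = 1.1859; K_s = 1+0.5/C = 1.0631
F_a = (F_max−F_min)/2 = 585 N; F_m = (F_max+F_min)/2 = 725 N
τ_a = K_W·8F_aD/(πd³) = 1.1859 × 175.62 = 208.26 MPa
τ_m = K_s·8F_mD/(πd³) = 1.0631 × 217.65 = 231.37 MPa
Goodman: 1/n_f = τ_a/S_se + τ_m/S_su = 208.26/469 + 231.37/1300 = 0.44405 + 0.17798 = 0.62203
n_f = 1/0.62203 = 1.608

1.61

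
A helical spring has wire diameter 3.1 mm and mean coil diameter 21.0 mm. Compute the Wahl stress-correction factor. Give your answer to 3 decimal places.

1.221

C = D/d = 21.0/3.1 = 6.7742
K_W = (4C−1)/(4C−4) + 0.615/C = 26.097/23.097 + 0.0908 = 1.2207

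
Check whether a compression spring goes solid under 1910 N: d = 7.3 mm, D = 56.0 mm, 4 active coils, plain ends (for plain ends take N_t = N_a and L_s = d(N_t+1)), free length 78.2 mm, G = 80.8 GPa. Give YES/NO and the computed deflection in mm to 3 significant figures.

YES, δ = 46.8 mm

k = Gd⁴/(8D³N_a) = (80.8×10³)(7.3⁴)/(8·56.0³·4) = 40.831 N/mm
N_t = 4; L_s = 7.3·5 = 36.5 mm; δ_solid = L₀ − L_s = 78.2 − 36.5 = 41.7 mm
δ = F/k = 1910/40.831 = 46.778 mm
δ ≥ δ_solid → spring goes solid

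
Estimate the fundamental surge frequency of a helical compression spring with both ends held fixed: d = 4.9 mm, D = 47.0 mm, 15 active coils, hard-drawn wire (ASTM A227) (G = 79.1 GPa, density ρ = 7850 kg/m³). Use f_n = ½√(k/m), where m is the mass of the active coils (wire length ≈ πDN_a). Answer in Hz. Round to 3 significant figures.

k = Gd⁴/(8D³N_a) = (79.1×10³)(4.9⁴)/(8·47.0³·15) = 3.66 N/mm = 3660 N/m
Wire length L = πDN_a = π·47.0·15 = 2214.8 mm
m = ρ·(πd²/4)·L = 7850 × 18.857×10⁻⁶ m² × 2.2148 m = 0.32786 kg
f_n = ½√(k/m) = 0.5·√(3660/0.32786) = 0.5·√(11163) = 52.828 Hz

52.8 Hz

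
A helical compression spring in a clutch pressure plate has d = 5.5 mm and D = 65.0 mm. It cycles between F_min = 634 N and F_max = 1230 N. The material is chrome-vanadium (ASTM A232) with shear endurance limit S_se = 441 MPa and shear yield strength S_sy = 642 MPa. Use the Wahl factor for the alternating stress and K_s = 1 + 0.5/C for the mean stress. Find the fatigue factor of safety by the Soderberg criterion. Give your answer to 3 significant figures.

C = D/d = 65.0/5.5 = 11.8182; K_W = (4C−1)/(4C−4)+0.615/C = 1.1214; K_s = 1+0.5/C = 1.0423
F_a = (F_max−F_min)/2 = 298 N; F_m = (F_max+F_min)/2 = 932 N
τ_a = K_W·8F_aD/(πd³) = 1.1214 × 296.47 = 332.45 MPa
τ_m = K_s·8F_mD/(πd³) = 1.0423 × 927.22 = 966.45 MPa
Soderberg: 1/n_f = τ_a/S_se + τ_m/S_sy = 332.45/441 + 966.45/642 = 0.75386 + 1.50537 = 2.2592
n_f = 1/2.2592 = 0.4426

0.443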